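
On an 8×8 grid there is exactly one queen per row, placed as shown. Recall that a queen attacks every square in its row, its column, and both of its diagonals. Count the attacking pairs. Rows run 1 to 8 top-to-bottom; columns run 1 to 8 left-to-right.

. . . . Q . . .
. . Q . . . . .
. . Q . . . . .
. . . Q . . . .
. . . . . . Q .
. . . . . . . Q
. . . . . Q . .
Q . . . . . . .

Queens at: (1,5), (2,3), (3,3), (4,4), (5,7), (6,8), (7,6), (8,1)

Same column: (2,3)–(3,3) (column 3).
Same diagonal: (1,5)–(3,3) (|1−3| = |5−3| = 2); (3,3)–(4,4) (|3−4| = |3−4| = 1); (5,7)–(6,8) (|5−6| = |7−8| = 1).
Total attacking pairs: 4.

4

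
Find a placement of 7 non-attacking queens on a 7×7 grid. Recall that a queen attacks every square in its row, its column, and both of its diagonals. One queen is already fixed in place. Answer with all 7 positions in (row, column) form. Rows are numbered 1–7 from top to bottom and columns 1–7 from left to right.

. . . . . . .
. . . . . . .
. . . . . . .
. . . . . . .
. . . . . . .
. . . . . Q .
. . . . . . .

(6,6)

(1,3) (2,5) (3,7) (4,2) (5,4) (6,6) (7,1)

Row 1: attacked by (6,6)→{1,6}. Safe: 2, 3, 4, 5, 7. Place at column 3.
Row 2: attacked by (1,3)→{2,3,4}; (6,6)→{2,6}. Safe: 1, 5, 7. Place at column 5.
Row 3: attacked by (1,3)→{1,3,5}; (2,5)→{4,5,6}; (6,6)→{3,6}. Safe: 2, 7. Place at column 7.
Row 4: attacked by (1,3)→{3,6}; (2,5)→{3,5,7}; (3,7)→{6,7}; (6,6)→{4,6}. Safe: 1, 2. Place at column 2.
Row 5: attacked by (1,3)→{3,7}; (2,5)→{2,5}; (3,7)→{5,7}; (4,2)→{1,2,3}; (6,6)→{5,6,7}. Safe: 4. Place at column 4.
Row 7: attacked by (1,3)→{3}; (2,5)→{5}; (3,7)→{3,7}; (4,2)→{2,5}; (5,4)→{2,4,6}; (6,6)→{5,6,7}. Safe: 1. Place at column 1.
Columns [3, 5, 7, 2, 4, 6, 1], r−c [-2, -3, -4, 2, 1, 0, 6], r+c [4, 7, 10, 6, 9, 12, 8] are all distinct, so no two queens attack.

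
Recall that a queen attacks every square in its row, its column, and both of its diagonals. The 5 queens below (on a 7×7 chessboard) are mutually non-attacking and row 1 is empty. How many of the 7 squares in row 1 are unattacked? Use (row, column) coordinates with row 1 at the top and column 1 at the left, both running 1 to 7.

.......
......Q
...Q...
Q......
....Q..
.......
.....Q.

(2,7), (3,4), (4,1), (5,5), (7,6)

(2,7) attacks row 1 at column 7 and diagonals 6.
(3,4) attacks row 1 at column 4 and diagonals 2, 6.
(4,1) attacks row 1 at column 1 and diagonals 4.
(5,5) attacks row 1 at column 5 and diagonals 1.
(7,6) attacks row 1 at column 6.
Attacked columns: {1, 2, 4, 5, 6, 7}. Safe: {3}.

1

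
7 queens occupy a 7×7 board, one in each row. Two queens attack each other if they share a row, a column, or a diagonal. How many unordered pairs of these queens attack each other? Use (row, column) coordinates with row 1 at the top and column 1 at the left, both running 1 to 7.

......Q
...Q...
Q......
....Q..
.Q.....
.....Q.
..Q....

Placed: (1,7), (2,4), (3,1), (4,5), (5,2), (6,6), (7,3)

0

All columns are distinct and no two queens satisfy |Δrow| = |Δcol|, so no pair attacks.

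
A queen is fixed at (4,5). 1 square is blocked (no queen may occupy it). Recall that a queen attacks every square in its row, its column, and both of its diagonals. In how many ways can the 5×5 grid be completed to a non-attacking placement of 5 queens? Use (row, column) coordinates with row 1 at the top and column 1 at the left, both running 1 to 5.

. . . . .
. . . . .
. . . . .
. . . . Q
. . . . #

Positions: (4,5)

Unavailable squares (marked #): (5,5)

2

Branch on row 1: col 1 → 1; col 3 → 0; col 4 → 1.
Sum: 1 + 0 + 1 = 2.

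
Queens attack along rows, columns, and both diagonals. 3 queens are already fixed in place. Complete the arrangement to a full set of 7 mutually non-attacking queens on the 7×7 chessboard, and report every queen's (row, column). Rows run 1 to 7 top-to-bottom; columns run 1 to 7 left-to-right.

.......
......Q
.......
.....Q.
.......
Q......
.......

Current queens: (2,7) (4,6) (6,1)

(1,5) (2,7) (3,2) (4,6) (5,3) (6,1) (7,4)

Row 1: attacked by (2,7)→{6,7}; (4,6)→{3,6}; (6,1)→{1,6}. Safe: 2, 4, 5. Place at column 5.
Row 3: attacked by (1,5)→{3,5,7}; (2,7)→{6,7}; (4,6)→{5,6,7}; (6,1)→{1,4}. Safe: 2. Place at column 2.
Row 5: attacked by (1,5)→{1,5}; (2,7)→{4,7}; (3,2)→{2,4}; (4,6)→{5,6,7}; (6,1)→{1,2}. Safe: 3. Place at column 3.
Row 7: attacked by (1,5)→{5}; (2,7)→{2,7}; (3,2)→{2,6}; (4,6)→{3,6}; (5,3)→{1,3,5}; (6,1)→{1,2}. Safe: 4. Place at column 4.
Columns [5, 7, 2, 6, 3, 1, 4], r−c [-4, -5, 1, -2, 2, 5, 3], r+c [6, 9, 5, 10, 8, 7, 11] are all distinct, so no two queens attack.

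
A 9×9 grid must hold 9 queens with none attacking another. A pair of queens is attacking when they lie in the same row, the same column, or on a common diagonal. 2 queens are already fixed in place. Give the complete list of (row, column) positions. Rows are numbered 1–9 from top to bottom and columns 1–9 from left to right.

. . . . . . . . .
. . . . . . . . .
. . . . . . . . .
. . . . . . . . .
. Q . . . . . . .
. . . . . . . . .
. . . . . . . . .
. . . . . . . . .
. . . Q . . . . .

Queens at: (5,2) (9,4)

Row 1: attacked by (5,2)→{2,6}; (9,4)→{4}. Safe: 1, 3, 5, 7, 8, 9. Place at column 7.
Row 2: attacked by (1,7)→{6,7,8}; (5,2)→{2,5}; (9,4)→{4}. Safe: 1, 3, 9. Place at column 1.
Row 3: attacked by (1,7)→{5,7,9}; (2,1)→{1,2}; (5,2)→{2,4}; (9,4)→{4}. Safe: 3, 6, 8. Place at column 8.
Row 4: attacked by (1,7)→{4,7}; (2,1)→{1,3}; (3,8)→{7,8,9}; (5,2)→{1,2,3}; (9,4)→{4,9}. Safe: 5, 6. Place at column 5.
Row 6: attacked by (1,7)→{2,7}; (2,1)→{1,5}; (3,8)→{5,8}; (4,5)→{3,5,7}; (5,2)→{1,2,3}; (9,4)→{1,4,7}. Safe: 6, 9. Place at column 9.
Row 7: attacked by (1,7)→{1,7}; (2,1)→{1,6}; (3,8)→{4,8}; (4,5)→{2,5,8}; (5,2)→{2,4}; (6,9)→{8,9}; (9,4)→{2,4,6}. Safe: 3. Place at column 3.
Row 8: attacked by (1,7)→{7}; (2,1)→{1,7}; (3,8)→{3,8}; (4,5)→{1,5,9}; (5,2)→{2,5}; (6,9)→{7,9}; (7,3)→{2,3,4}; (9,4)→{3,4,5}. Safe: 6. Place at column 6.
Columns [7, 1, 8, 5, 2, 9, 3, 6, 4], r−c [-6, 1, -5, -1, 3, -3, 4, 2, 5], r+c [8, 3, 11, 9, 7, 15, 10, 14, 13] are all distinct, so no two queens attack.

(1,7) (2,1) (3,8) (4,5) (5,2) (6,9) (7,3) (8,6) (9,4)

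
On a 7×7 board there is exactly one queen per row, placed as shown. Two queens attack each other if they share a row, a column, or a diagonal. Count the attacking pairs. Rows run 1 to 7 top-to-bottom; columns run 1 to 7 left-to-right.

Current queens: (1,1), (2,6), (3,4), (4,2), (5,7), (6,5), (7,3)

0

All columns are distinct and no two queens satisfy |Δrow| = |Δcol|, so no pair attacks.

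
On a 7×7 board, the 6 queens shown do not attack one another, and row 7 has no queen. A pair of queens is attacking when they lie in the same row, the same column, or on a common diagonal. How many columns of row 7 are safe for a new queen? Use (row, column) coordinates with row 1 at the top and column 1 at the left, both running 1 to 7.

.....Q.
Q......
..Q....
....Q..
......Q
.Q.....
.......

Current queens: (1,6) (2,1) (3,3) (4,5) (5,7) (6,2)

(1,6) attacks row 7 at column 6.
(2,1) attacks row 7 at column 1 and diagonals 6.
(3,3) attacks row 7 at column 3 and diagonals 7.
(4,5) attacks row 7 at column 5 and diagonals 2.
(5,7) attacks row 7 at column 7 and diagonals 5.
(6,2) attacks row 7 at column 2 and diagonals 1, 3.
Attacked columns: {1, 2, 3, 5, 6, 7}. Safe: {4}.

1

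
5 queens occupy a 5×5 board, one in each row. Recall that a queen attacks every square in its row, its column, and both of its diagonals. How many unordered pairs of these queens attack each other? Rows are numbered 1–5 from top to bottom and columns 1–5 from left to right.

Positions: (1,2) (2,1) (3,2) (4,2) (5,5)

Same column: (1,2)–(3,2) (column 2); (1,2)–(4,2) (column 2); (3,2)–(4,2) (column 2).
Same diagonal: (1,2)–(2,1) (|1−2| = |2−1| = 1); (2,1)–(3,2) (|2−3| = |1−2| = 1).
Total attacking pairs: 5.

5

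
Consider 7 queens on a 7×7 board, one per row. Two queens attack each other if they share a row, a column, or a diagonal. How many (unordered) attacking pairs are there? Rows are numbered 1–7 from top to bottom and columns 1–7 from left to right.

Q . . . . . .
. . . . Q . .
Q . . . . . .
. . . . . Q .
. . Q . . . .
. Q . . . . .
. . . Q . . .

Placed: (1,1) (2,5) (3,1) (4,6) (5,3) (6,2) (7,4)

Same column: (1,1)–(3,1) (column 1).
Same diagonal: (3,1)–(5,3) (|3−5| = |1−3| = 2); (5,3)–(6,2) (|5−6| = |3−2| = 1).
Total attacking pairs: 3.

3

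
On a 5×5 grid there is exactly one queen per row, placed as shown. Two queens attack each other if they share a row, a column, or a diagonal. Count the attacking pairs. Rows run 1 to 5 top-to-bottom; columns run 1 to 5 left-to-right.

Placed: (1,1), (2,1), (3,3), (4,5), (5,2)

2

Same column: (1,1)–(2,1) (column 1).
Same diagonal: (1,1)–(3,3) (|1−3| = |1−3| = 2).
Total attacking pairs: 2.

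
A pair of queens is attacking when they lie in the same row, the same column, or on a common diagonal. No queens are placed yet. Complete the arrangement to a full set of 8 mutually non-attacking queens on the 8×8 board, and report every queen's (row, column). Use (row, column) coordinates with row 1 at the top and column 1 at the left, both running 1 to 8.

(1,1) (2,5) (3,8) (4,6) (5,3) (6,7) (7,2) (8,4)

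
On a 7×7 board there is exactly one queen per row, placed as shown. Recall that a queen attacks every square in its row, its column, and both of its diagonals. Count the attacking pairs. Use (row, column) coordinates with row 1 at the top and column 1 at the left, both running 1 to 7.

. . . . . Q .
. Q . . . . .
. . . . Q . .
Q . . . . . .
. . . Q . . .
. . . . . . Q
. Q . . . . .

2

Same column: (2,2)–(7,2) (column 2).
Same diagonal: (5,4)–(7,2) (|5−7| = |4−2| = 2).
Total attacking pairs: 2.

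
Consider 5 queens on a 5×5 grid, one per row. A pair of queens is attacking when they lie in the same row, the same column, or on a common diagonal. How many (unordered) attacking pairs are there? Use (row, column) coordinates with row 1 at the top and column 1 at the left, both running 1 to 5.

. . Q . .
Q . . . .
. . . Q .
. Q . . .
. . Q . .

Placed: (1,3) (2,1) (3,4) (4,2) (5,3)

Same column: (1,3)–(5,3) (column 3).
Same diagonal: (4,2)–(5,3) (|4−5| = |2−3| = 1).
Total attacking pairs: 2.

2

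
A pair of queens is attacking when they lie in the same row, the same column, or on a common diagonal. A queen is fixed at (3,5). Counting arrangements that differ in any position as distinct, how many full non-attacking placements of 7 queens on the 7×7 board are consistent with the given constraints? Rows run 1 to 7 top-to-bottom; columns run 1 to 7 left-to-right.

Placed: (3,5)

Branch on row 1: col 1 → 1; col 2 → 1; col 4 → 2; col 6 → 2.
Sum: 1 + 1 + 2 + 2 = 6.

6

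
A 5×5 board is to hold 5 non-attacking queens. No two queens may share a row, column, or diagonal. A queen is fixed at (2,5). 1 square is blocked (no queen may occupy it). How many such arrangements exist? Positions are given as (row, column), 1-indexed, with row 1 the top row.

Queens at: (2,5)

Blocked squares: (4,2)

Branch on row 1: col 1 → 0; col 2 → 1; col 3 → 1.
Sum: 0 + 1 + 1 = 2.

2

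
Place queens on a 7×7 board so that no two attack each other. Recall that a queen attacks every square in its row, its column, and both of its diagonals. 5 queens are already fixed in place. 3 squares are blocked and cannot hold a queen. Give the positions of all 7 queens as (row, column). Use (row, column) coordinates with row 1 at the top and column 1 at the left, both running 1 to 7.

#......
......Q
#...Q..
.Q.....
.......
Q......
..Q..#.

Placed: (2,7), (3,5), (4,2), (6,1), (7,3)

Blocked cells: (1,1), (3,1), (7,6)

Row 1: attacked by (2,7)→{6,7}; (3,5)→{3,5,7}; (4,2)→{2,5}; (6,1)→{1,6}; (7,3)→{3}. Blocked: 1. Safe: 4. Place at column 4.
Row 5: attacked by (1,4)→{4}; (2,7)→{4,7}; (3,5)→{3,5,7}; (4,2)→{1,2,3}; (6,1)→{1,2}; (7,3)→{1,3,5}. Safe: 6. Place at column 6.
Columns [4, 7, 5, 2, 6, 1, 3], r−c [-3, -5, -2, 2, -1, 5, 4], r+c [5, 9, 8, 6, 11, 7, 10] are all distinct, so no two queens attack.

(1,4) (2,7) (3,5) (4,2) (5,6) (6,1) (7,3)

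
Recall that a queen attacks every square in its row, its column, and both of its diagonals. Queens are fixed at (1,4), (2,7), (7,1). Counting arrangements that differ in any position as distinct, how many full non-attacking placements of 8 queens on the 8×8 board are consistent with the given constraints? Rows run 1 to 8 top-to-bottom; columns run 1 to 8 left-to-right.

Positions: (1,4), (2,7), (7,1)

1

Branch on row 3: col 3 → 1.
Sum: 1 = 1.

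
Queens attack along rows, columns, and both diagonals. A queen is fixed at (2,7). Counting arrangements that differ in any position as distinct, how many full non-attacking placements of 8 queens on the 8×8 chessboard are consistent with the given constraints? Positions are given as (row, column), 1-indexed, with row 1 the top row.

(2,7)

16

Branch on row 1: col 1 → 2; col 2 → 2; col 3 → 2; col 4 → 4; col 5 → 6.
Sum: 2 + 2 + 2 + 4 + 6 = 16.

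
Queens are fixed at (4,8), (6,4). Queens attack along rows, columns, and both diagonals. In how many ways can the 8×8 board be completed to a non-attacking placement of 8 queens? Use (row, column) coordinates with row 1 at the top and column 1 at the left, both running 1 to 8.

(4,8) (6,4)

6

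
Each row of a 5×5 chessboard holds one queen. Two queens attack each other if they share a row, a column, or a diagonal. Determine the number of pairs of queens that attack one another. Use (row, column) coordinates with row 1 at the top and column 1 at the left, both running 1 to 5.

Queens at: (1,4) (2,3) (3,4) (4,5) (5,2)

6

Same column: (1,4)–(3,4) (column 4).
Same diagonal: (1,4)–(2,3) (|1−2| = |4−3| = 1); (2,3)–(3,4) (|2−3| = |3−4| = 1); (2,3)–(4,5) (|2−4| = |3−5| = 2); (3,4)–(4,5) (|3−4| = |4−5| = 1); (3,4)–(5,2) (|3−5| = |4−2| = 2).
Total attacking pairs: 6.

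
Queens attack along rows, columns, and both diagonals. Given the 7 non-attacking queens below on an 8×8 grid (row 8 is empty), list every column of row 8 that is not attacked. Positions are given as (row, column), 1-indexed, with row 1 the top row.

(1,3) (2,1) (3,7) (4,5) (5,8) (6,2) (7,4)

columns 6

(1,3) attacks row 8 at column 3.
(2,1) attacks row 8 at column 1 and diagonals 7.
(3,7) attacks row 8 at column 7 and diagonals 2.
(4,5) attacks row 8 at column 5 and diagonals 1.
(5,8) attacks row 8 at column 8 and diagonals 5.
(6,2) attacks row 8 at column 2 and diagonals 4.
(7,4) attacks row 8 at column 4 and diagonals 3, 5.
Attacked columns: {1, 2, 3, 4, 5, 7, 8}. Safe: {6}.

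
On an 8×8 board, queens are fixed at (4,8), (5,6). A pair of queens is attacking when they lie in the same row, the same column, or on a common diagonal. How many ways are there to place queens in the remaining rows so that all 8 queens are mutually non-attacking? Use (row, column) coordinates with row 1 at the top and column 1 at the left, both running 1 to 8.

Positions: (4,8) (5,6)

Branch on row 1: col 1 → 0; col 3 → 2; col 4 → 2; col 7 → 2.
Sum: 0 + 2 + 2 + 2 = 6.

6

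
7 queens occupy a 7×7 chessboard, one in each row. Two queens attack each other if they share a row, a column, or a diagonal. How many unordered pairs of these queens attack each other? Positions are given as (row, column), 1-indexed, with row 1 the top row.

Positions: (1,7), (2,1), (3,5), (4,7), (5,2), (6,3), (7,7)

5

Same column: (1,7)–(4,7) (column 7); (1,7)–(7,7) (column 7); (4,7)–(7,7) (column 7).
Same diagonal: (1,7)–(3,5) (|1−3| = |7−5| = 2); (5,2)–(6,3) (|5−6| = |2−3| = 1).
Total attacking pairs: 5.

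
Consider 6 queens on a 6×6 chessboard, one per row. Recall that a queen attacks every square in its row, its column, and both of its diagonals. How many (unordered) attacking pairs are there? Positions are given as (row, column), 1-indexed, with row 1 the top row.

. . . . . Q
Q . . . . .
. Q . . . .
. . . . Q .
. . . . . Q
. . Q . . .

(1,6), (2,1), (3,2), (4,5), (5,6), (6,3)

4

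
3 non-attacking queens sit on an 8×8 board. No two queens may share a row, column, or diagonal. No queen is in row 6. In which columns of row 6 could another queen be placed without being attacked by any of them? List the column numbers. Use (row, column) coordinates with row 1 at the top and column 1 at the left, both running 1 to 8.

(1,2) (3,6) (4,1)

(1,2) attacks row 6 at column 2 and diagonals 7.
(3,6) attacks row 6 at column 6 and diagonals 3.
(4,1) attacks row 6 at column 1 and diagonals 3.
Attacked columns: {1, 2, 3, 6, 7}. Safe: {4, 5, 8}.

columns 4, 5, 8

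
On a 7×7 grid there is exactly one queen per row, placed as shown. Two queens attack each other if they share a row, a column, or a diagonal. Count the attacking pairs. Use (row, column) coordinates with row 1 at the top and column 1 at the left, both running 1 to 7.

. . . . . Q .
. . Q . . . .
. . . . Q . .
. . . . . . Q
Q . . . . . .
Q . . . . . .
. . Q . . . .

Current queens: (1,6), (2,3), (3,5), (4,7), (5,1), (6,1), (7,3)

Same column: (2,3)–(7,3) (column 3); (5,1)–(6,1) (column 1).
Same diagonal: (1,6)–(6,1) (|1−6| = |6−1| = 5); (5,1)–(7,3) (|5−7| = |1−3| = 2).
Total attacking pairs: 4.

4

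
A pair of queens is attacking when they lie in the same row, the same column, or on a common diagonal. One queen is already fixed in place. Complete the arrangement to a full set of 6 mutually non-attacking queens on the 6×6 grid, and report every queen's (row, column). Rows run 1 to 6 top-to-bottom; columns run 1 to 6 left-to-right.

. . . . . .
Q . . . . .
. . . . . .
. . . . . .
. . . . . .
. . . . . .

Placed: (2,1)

(1,4) (2,1) (3,5) (4,2) (5,6) (6,3)

Row 1: attacked by (2,1)→{1,2}. Safe: 3, 4, 5, 6. Place at column 4.
Row 3: attacked by (1,4)→{2,4,6}; (2,1)→{1,2}. Safe: 3, 5. Place at column 5.
Row 4: attacked by (1,4)→{1,4}; (2,1)→{1,3}; (3,5)→{4,5,6}. Safe: 2. Place at column 2.
Row 5: attacked by (1,4)→{4}; (2,1)→{1,4}; (3,5)→{3,5}; (4,2)→{1,2,3}. Safe: 6. Place at column 6.
Row 6: attacked by (1,4)→{4}; (2,1)→{1,5}; (3,5)→{2,5}; (4,2)→{2,4}; (5,6)→{5,6}. Safe: 3. Place at column 3.
Columns [4, 1, 5, 2, 6, 3], r−c [-3, 1, -2, 2, -1, 3], r+c [5, 3, 8, 6, 11, 9] are all distinct, so no two queens attack.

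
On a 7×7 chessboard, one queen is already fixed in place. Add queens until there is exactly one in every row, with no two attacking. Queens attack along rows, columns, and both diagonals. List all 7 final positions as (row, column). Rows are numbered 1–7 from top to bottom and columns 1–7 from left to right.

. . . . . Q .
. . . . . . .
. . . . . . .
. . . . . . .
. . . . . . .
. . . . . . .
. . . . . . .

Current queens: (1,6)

(1,6) (2,3) (3,1) (4,4) (5,7) (6,5) (7,2)

Row 2: attacked by (1,6)→{5,6,7}. Safe: 1, 2, 3, 4. Place at column 3.
Row 3: attacked by (1,6)→{4,6}; (2,3)→{2,3,4}. Safe: 1, 5, 7. Place at column 1.
Row 4: attacked by (1,6)→{3,6}; (2,3)→{1,3,5}; (3,1)→{1,2}. Safe: 4, 7. Place at column 4.
Row 5: attacked by (1,6)→{2,6}; (2,3)→{3,6}; (3,1)→{1,3}; (4,4)→{3,4,5}. Safe: 7. Place at column 7.
Row 6: attacked by (1,6)→{1,6}; (2,3)→{3,7}; (3,1)→{1,4}; (4,4)→{2,4,6}; (5,7)→{6,7}. Safe: 5. Place at column 5.
Row 7: attacked by (1,6)→{6}; (2,3)→{3}; (3,1)→{1,5}; (4,4)→{1,4,7}; (5,7)→{5,7}; (6,5)→{4,5,6}. Safe: 2. Place at column 2.
Columns [6, 3, 1, 4, 7, 5, 2], r−c [-5, -1, 2, 0, -2, 1, 5], r+c [7, 5, 4, 8, 12, 11, 9] are all distinct, so no two queens attack.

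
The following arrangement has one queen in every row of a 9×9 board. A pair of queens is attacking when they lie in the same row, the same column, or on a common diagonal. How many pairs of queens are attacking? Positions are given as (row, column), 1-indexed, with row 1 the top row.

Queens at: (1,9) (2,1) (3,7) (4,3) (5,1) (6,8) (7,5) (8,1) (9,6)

5

Same column: (2,1)–(5,1) (column 1); (2,1)–(8,1) (column 1); (5,1)–(8,1) (column 1).
Same diagonal: (1,9)–(3,7) (|1−3| = |9−7| = 2); (2,1)–(4,3) (|2−4| = |1−3| = 2).
Total attacking pairs: 5.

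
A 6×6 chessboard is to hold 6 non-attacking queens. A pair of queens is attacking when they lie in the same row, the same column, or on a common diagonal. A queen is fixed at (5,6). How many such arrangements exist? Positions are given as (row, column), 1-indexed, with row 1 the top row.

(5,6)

1

Branch on row 1: col 1 → 0; col 3 → 0; col 4 → 1; col 5 → 0.
Sum: 0 + 0 + 1 + 0 = 1.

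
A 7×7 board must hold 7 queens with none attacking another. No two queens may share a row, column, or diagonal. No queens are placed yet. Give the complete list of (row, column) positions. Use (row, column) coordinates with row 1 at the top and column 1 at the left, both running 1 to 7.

Row 1: Safe: 1, 2, 3, 4, 5, 6, 7. Place at column 5.
Row 2: attacked by (1,5)→{4,5,6}. Safe: 1, 2, 3, 7. Place at column 1.
Row 3: attacked by (1,5)→{3,5,7}; (2,1)→{1,2}. Safe: 4, 6. Place at column 4.
Row 4: attacked by (1,5)→{2,5}; (2,1)→{1,3}; (3,4)→{3,4,5}. Safe: 6, 7. Place at column 7.
Row 5: attacked by (1,5)→{1,5}; (2,1)→{1,4}; (3,4)→{2,4,6}; (4,7)→{6,7}. Safe: 3. Place at column 3.
Row 6: attacked by (1,5)→{5}; (2,1)→{1,5}; (3,4)→{1,4,7}; (4,7)→{5,7}; (5,3)→{2,3,4}. Safe: 6. Place at column 6.
Row 7: attacked by (1,5)→{5}; (2,1)→{1,6}; (3,4)→{4}; (4,7)→{4,7}; (5,3)→{1,3,5}; (6,6)→{5,6,7}. Safe: 2. Place at column 2.
Columns [5, 1, 4, 7, 3, 6, 2], r−c [-4, 1, -1, -3, 2, 0, 5], r+c [6, 3, 7, 11, 8, 12, 9] are all distinct, so no two queens attack.

(1,5) (2,1) (3,4) (4,7) (5,3) (6,6) (7,2)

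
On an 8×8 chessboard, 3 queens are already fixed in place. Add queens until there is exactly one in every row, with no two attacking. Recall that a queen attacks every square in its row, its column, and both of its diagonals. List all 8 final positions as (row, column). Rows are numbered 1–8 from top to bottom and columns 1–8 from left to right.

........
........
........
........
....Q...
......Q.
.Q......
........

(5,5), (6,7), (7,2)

(1,3) (2,6) (3,8) (4,1) (5,5) (6,7) (7,2) (8,4)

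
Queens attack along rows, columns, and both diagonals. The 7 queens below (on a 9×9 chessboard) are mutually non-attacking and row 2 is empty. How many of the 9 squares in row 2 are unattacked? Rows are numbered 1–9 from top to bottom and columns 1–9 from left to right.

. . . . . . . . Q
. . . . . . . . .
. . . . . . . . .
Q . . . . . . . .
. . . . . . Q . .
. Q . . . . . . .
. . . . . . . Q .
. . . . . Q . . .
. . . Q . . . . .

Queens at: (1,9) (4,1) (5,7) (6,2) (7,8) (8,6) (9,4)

1

(1,9) attacks row 2 at column 9 and diagonals 8.
(4,1) attacks row 2 at column 1 and diagonals 3.
(5,7) attacks row 2 at column 7 and diagonals 4.
(6,2) attacks row 2 at column 2 and diagonals 6.
(7,8) attacks row 2 at column 8 and diagonals 3.
(8,6) attacks row 2 at column 6.
(9,4) attacks row 2 at column 4.
Attacked columns: {1, 2, 3, 4, 6, 7, 8, 9}. Safe: {5}.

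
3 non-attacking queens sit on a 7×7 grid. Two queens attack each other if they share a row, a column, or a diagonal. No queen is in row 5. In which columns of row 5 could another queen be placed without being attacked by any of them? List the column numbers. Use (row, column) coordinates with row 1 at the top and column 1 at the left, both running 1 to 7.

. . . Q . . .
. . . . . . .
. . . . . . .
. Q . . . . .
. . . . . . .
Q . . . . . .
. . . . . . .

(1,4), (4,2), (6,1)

columns 5, 6, 7

(1,4) attacks row 5 at column 4.
(4,2) attacks row 5 at column 2 and diagonals 1, 3.
(6,1) attacks row 5 at column 1 and diagonals 2.
Attacked columns: {1, 2, 3, 4}. Safe: {5, 6, 7}.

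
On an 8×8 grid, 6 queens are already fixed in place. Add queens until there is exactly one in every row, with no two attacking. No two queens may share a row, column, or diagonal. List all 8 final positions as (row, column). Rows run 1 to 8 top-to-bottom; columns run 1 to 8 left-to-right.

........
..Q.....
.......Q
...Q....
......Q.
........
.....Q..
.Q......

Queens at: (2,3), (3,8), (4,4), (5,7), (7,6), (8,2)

Row 1: attacked by (2,3)→{2,3,4}; (3,8)→{6,8}; (4,4)→{1,4,7}; (5,7)→{3,7}; (7,6)→{6}; (8,2)→{2}. Safe: 5. Place at column 5.
Row 6: attacked by (1,5)→{5}; (2,3)→{3,7}; (3,8)→{5,8}; (4,4)→{2,4,6}; (5,7)→{6,7,8}; (7,6)→{5,6,7}; (8,2)→{2,4}. Safe: 1. Place at column 1.
Columns [5, 3, 8, 4, 7, 1, 6, 2], r−c [-4, -1, -5, 0, -2, 5, 1, 6], r+c [6, 5, 11, 8, 12, 7, 13, 10] are all distinct, so no two queens attack.

(1,5) (2,3) (3,8) (4,4) (5,7) (6,1) (7,6) (8,2)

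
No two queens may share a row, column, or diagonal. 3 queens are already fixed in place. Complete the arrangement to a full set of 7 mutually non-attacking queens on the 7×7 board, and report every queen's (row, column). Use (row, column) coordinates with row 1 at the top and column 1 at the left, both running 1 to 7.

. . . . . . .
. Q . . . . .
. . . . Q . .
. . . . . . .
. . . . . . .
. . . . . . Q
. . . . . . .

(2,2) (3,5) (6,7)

(1,6) (2,2) (3,5) (4,1) (5,4) (6,7) (7,3)

Row 1: attacked by (2,2)→{1,2,3}; (3,5)→{3,5,7}; (6,7)→{2,7}. Safe: 4, 6. Place at column 6.
Row 4: attacked by (1,6)→{3,6}; (2,2)→{2,4}; (3,5)→{4,5,6}; (6,7)→{5,7}. Safe: 1. Place at column 1.
Row 5: attacked by (1,6)→{2,6}; (2,2)→{2,5}; (3,5)→{3,5,7}; (4,1)→{1,2}; (6,7)→{6,7}. Safe: 4. Place at column 4.
Row 7: attacked by (1,6)→{6}; (2,2)→{2,7}; (3,5)→{1,5}; (4,1)→{1,4}; (5,4)→{2,4,6}; (6,7)→{6,7}. Safe: 3. Place at column 3.
Columns [6, 2, 5, 1, 4, 7, 3], r−c [-5, 0, -2, 3, 1, -1, 4], r+c [7, 4, 8, 5, 9, 13, 10] are all distinct, so no two queens attack.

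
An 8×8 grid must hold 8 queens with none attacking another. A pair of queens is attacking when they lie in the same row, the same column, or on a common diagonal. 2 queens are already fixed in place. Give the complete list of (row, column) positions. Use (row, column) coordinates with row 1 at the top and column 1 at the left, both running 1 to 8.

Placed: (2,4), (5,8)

(1,7) (2,4) (3,2) (4,5) (5,8) (6,1) (7,3) (8,6)

Row 1: attacked by (2,4)→{3,4,5}; (5,8)→{4,8}. Safe: 1, 2, 6, 7. Place at column 7.
Row 3: attacked by (1,7)→{5,7}; (2,4)→{3,4,5}; (5,8)→{6,8}. Safe: 1, 2. Place at column 2.
Row 4: attacked by (1,7)→{4,7}; (2,4)→{2,4,6}; (3,2)→{1,2,3}; (5,8)→{7,8}. Safe: 5. Place at column 5.
Row 6: attacked by (1,7)→{2,7}; (2,4)→{4,8}; (3,2)→{2,5}; (4,5)→{3,5,7}; (5,8)→{7,8}. Safe: 1, 6. Place at column 1.
Row 7: attacked by (1,7)→{1,7}; (2,4)→{4}; (3,2)→{2,6}; (4,5)→{2,5,8}; (5,8)→{6,8}; (6,1)→{1,2}. Safe: 3. Place at column 3.
Row 8: attacked by (1,7)→{7}; (2,4)→{4}; (3,2)→{2,7}; (4,5)→{1,5}; (5,8)→{5,8}; (6,1)→{1,3}; (7,3)→{2,3,4}. Safe: 6. Place at column 6.
Columns [7, 4, 2, 5, 8, 1, 3, 6], r−c [-6, -2, 1, -1, -3, 5, 4, 2], r+c [8, 6, 5, 9, 13, 7, 10, 14] are all distinct, so no two queens attack.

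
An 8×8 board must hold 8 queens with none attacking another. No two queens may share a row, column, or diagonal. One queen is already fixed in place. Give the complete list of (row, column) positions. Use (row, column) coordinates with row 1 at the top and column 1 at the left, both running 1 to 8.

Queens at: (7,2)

(1,1) (2,5) (3,8) (4,6) (5,3) (6,7) (7,2) (8,4)

Row 1: attacked by (7,2)→{2,8}. Safe: 1, 3, 4, 5, 6, 7. Place at column 1.
Row 2: attacked by (1,1)→{1,2}; (7,2)→{2,7}. Safe: 3, 4, 5, 6, 8. Place at column 5.
Row 3: attacked by (1,1)→{1,3}; (2,5)→{4,5,6}; (7,2)→{2,6}. Safe: 7, 8. Place at column 8.
Row 4: attacked by (1,1)→{1,4}; (2,5)→{3,5,7}; (3,8)→{7,8}; (7,2)→{2,5}. Safe: 6. Place at column 6.
Row 5: attacked by (1,1)→{1,5}; (2,5)→{2,5,8}; (3,8)→{6,8}; (4,6)→{5,6,7}; (7,2)→{2,4}. Safe: 3. Place at column 3.
Row 6: attacked by (1,1)→{1,6}; (2,5)→{1,5}; (3,8)→{5,8}; (4,6)→{4,6,8}; (5,3)→{2,3,4}; (7,2)→{1,2,3}. Safe: 7. Place at column 7.
Row 8: attacked by (1,1)→{1,8}; (2,5)→{5}; (3,8)→{3,8}; (4,6)→{2,6}; (5,3)→{3,6}; (6,7)→{5,7}; (7,2)→{1,2,3}. Safe: 4. Place at column 4.
Columns [1, 5, 8, 6, 3, 7, 2, 4], r−c [0, -3, -5, -2, 2, -1, 5, 4], r+c [2, 7, 11, 10, 8, 13, 9, 12] are all distinct, so no two queens attack.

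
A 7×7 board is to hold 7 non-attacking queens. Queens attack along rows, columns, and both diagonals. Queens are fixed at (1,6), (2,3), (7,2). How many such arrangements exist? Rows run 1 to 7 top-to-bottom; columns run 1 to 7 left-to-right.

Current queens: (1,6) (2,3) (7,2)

Branch on row 3: col 1 → 1; col 5 → 1; col 7 → 1.
Sum: 1 + 1 + 1 = 3.

3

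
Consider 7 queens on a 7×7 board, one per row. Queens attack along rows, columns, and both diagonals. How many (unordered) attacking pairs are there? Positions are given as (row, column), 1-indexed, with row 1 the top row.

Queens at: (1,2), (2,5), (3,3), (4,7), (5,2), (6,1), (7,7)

7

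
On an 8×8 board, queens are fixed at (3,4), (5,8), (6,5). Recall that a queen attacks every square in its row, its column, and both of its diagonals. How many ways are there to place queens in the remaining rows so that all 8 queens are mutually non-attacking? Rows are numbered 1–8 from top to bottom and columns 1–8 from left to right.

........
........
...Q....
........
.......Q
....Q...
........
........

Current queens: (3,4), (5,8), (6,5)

3

Branch on row 1: col 1 → 0; col 3 → 2; col 7 → 1.
Sum: 0 + 2 + 1 = 3.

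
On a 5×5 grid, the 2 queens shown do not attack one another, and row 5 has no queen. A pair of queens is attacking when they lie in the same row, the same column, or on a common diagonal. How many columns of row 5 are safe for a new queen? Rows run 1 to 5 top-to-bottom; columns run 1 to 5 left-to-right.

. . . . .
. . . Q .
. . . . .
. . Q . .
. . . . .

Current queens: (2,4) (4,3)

(2,4) attacks row 5 at column 4 and diagonals 1.
(4,3) attacks row 5 at column 3 and diagonals 2, 4.
Attacked columns: {1, 2, 3, 4}. Safe: {5}.

1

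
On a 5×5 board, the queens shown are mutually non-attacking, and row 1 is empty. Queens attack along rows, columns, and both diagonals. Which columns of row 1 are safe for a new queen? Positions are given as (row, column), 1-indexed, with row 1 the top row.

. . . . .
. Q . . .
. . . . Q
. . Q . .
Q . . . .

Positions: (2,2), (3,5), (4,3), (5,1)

columns 4

(2,2) attacks row 1 at column 2 and diagonals 1, 3.
(3,5) attacks row 1 at column 5 and diagonals 3.
(4,3) attacks row 1 at column 3.
(5,1) attacks row 1 at column 1 and diagonals 5.
Attacked columns: {1, 2, 3, 5}. Safe: {4}.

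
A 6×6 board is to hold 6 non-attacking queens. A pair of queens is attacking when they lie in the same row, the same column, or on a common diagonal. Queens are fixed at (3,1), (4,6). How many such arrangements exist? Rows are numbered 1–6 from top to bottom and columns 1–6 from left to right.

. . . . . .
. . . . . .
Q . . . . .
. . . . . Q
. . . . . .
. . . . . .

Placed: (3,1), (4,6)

Branch on row 1: col 2 → 0; col 4 → 0; col 5 → 1.
Sum: 0 + 0 + 1 = 1.

1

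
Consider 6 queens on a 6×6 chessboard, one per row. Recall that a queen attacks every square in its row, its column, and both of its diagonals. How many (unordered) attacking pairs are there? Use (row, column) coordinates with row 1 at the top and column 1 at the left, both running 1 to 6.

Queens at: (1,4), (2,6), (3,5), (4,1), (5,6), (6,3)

Same column: (2,6)–(5,6) (column 6).
Same diagonal: (1,4)–(4,1) (|1−4| = |4−1| = 3); (2,6)–(3,5) (|2−3| = |6−5| = 1); (4,1)–(6,3) (|4−6| = |1−3| = 2).
Total attacking pairs: 4.

4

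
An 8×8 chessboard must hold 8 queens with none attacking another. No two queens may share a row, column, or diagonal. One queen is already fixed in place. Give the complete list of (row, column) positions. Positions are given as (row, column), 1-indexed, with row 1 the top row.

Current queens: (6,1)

Row 1: attacked by (6,1)→{1,6}. Safe: 2, 3, 4, 5, 7, 8. Place at column 5.
Row 2: attacked by (1,5)→{4,5,6}; (6,1)→{1,5}. Safe: 2, 3, 7, 8. Place at column 3.
Row 3: attacked by (1,5)→{3,5,7}; (2,3)→{2,3,4}; (6,1)→{1,4}. Safe: 6, 8. Place at column 8.
Row 4: attacked by (1,5)→{2,5,8}; (2,3)→{1,3,5}; (3,8)→{7,8}; (6,1)→{1,3}. Safe: 4, 6. Place at column 4.
Row 5: attacked by (1,5)→{1,5}; (2,3)→{3,6}; (3,8)→{6,8}; (4,4)→{3,4,5}; (6,1)→{1,2}. Safe: 7. Place at column 7.
Row 7: attacked by (1,5)→{5}; (2,3)→{3,8}; (3,8)→{4,8}; (4,4)→{1,4,7}; (5,7)→{5,7}; (6,1)→{1,2}. Safe: 6. Place at column 6.
Row 8: attacked by (1,5)→{5}; (2,3)→{3}; (3,8)→{3,8}; (4,4)→{4,8}; (5,7)→{4,7}; (6,1)→{1,3}; (7,6)→{5,6,7}. Safe: 2. Place at column 2.
Columns [5, 3, 8, 4, 7, 1, 6, 2], r−c [-4, -1, -5, 0, -2, 5, 1, 6], r+c [6, 5, 11, 8, 12, 7, 13, 10] are all distinct, so no two queens attack.

(1,5) (2,3) (3,8) (4,4) (5,7) (6,1) (7,6) (8,2)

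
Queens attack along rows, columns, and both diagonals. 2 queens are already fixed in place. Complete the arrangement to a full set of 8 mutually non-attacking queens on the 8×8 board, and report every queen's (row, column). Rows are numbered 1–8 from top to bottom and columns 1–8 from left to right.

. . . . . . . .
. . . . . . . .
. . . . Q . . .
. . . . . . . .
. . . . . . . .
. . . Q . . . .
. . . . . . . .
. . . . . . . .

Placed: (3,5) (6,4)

Row 1: attacked by (3,5)→{3,5,7}; (6,4)→{4}. Safe: 1, 2, 6, 8. Place at column 1.
Row 2: attacked by (1,1)→{1,2}; (3,5)→{4,5,6}; (6,4)→{4,8}. Safe: 3, 7. Place at column 7.
Row 4: attacked by (1,1)→{1,4}; (2,7)→{5,7}; (3,5)→{4,5,6}; (6,4)→{2,4,6}. Safe: 3, 8. Place at column 8.
Row 5: attacked by (1,1)→{1,5}; (2,7)→{4,7}; (3,5)→{3,5,7}; (4,8)→{7,8}; (6,4)→{3,4,5}. Safe: 2, 6. Place at column 2.
Row 7: attacked by (1,1)→{1,7}; (2,7)→{2,7}; (3,5)→{1,5}; (4,8)→{5,8}; (5,2)→{2,4}; (6,4)→{3,4,5}. Safe: 6. Place at column 6.
Row 8: attacked by (1,1)→{1,8}; (2,7)→{1,7}; (3,5)→{5}; (4,8)→{4,8}; (5,2)→{2,5}; (6,4)→{2,4,6}; (7,6)→{5,6,7}. Safe: 3. Place at column 3.
Columns [1, 7, 5, 8, 2, 4, 6, 3], r−c [0, -5, -2, -4, 3, 2, 1, 5], r+c [2, 9, 8, 12, 7, 10, 13, 11] are all distinct, so no two queens attack.

(1,1) (2,7) (3,5) (4,8) (5,2) (6,4) (7,6) (8,3)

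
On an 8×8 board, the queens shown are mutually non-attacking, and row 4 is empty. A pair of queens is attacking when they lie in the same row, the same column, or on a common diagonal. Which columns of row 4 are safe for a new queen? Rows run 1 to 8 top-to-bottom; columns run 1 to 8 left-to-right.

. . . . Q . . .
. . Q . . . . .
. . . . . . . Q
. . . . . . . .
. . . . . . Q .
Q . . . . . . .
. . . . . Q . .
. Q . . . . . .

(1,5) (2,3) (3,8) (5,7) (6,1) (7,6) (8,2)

(1,5) attacks row 4 at column 5 and diagonals 2, 8.
(2,3) attacks row 4 at column 3 and diagonals 1, 5.
(3,8) attacks row 4 at column 8 and diagonals 7.
(5,7) attacks row 4 at column 7 and diagonals 6, 8.
(6,1) attacks row 4 at column 1 and diagonals 3.
(7,6) attacks row 4 at column 6 and diagonals 3.
(8,2) attacks row 4 at column 2 and diagonals 6.
Attacked columns: {1, 2, 3, 5, 6, 7, 8}. Safe: {4}.

columns 4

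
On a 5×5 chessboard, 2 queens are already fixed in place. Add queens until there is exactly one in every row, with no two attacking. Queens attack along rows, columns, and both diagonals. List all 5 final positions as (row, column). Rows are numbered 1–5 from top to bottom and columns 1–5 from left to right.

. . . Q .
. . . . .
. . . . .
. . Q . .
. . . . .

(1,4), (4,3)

Row 2: attacked by (1,4)→{3,4,5}; (4,3)→{1,3,5}. Safe: 2. Place at column 2.
Row 3: attacked by (1,4)→{2,4}; (2,2)→{1,2,3}; (4,3)→{2,3,4}. Safe: 5. Place at column 5.
Row 5: attacked by (1,4)→{4}; (2,2)→{2,5}; (3,5)→{3,5}; (4,3)→{2,3,4}. Safe: 1. Place at column 1.
Columns [4, 2, 5, 3, 1], r−c [-3, 0, -2, 1, 4], r+c [5, 4, 8, 7, 6] are all distinct, so no two queens attack.

(1,4) (2,2) (3,5) (4,3) (5,1)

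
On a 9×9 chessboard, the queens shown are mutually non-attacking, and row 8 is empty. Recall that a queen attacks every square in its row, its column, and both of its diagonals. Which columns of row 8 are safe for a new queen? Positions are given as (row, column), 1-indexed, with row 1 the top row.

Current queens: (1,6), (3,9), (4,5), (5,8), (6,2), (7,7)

columns 3

(1,6) attacks row 8 at column 6.
(3,9) attacks row 8 at column 9 and diagonals 4.
(4,5) attacks row 8 at column 5 and diagonals 1, 9.
(5,8) attacks row 8 at column 8 and diagonals 5.
(6,2) attacks row 8 at column 2 and diagonals 4.
(7,7) attacks row 8 at column 7 and diagonals 6, 8.
Attacked columns: {1, 2, 4, 5, 6, 7, 8, 9}. Safe: {3}.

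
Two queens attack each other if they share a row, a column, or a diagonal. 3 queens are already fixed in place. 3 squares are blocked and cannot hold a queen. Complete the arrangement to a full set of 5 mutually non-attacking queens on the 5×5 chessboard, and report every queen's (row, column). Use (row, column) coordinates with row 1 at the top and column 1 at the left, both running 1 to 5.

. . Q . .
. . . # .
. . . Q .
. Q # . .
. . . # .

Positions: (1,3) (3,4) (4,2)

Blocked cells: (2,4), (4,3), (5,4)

Row 2: attacked by (1,3)→{2,3,4}; (3,4)→{3,4,5}; (4,2)→{2,4}. Blocked: 4. Safe: 1. Place at column 1.
Row 5: attacked by (1,3)→{3}; (2,1)→{1,4}; (3,4)→{2,4}; (4,2)→{1,2,3}. Blocked: 4. Safe: 5. Place at column 5.
Columns [3, 1, 4, 2, 5], r−c [-2, 1, -1, 2, 0], r+c [4, 3, 7, 6, 10] are all distinct, so no two queens attack.

(1,3) (2,1) (3,4) (4,2) (5,5)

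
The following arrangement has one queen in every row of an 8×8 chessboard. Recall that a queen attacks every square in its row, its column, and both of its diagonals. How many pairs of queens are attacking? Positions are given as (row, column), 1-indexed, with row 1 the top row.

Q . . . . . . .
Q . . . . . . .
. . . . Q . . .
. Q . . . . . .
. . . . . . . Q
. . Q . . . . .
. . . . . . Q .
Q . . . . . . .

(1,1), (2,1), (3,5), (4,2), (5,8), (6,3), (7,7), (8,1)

5

Same column: (1,1)–(2,1) (column 1); (1,1)–(8,1) (column 1); (2,1)–(8,1) (column 1).
Same diagonal: (1,1)–(7,7) (|1−7| = |1−7| = 6); (6,3)–(8,1) (|6−8| = |3−1| = 2).
Total attacking pairs: 5.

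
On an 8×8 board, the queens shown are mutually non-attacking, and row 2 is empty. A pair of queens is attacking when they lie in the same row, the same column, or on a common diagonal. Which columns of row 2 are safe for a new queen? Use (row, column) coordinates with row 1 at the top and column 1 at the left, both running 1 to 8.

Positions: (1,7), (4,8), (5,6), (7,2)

(1,7) attacks row 2 at column 7 and diagonals 6, 8.
(4,8) attacks row 2 at column 8 and diagonals 6.
(5,6) attacks row 2 at column 6 and diagonals 3.
(7,2) attacks row 2 at column 2 and diagonals 7.
Attacked columns: {2, 3, 6, 7, 8}. Safe: {1, 4, 5}.

columns 1, 4, 5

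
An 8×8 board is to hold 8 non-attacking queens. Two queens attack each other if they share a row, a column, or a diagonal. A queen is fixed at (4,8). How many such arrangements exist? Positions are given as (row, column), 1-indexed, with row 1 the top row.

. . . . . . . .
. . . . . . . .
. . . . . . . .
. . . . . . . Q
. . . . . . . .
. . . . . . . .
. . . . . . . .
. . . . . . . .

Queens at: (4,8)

Branch on row 1: col 1 → 1; col 2 → 2; col 3 → 4; col 4 → 5; col 6 → 4; col 7 → 2.
Sum: 1 + 2 + 4 + 5 + 4 + 2 = 18.

18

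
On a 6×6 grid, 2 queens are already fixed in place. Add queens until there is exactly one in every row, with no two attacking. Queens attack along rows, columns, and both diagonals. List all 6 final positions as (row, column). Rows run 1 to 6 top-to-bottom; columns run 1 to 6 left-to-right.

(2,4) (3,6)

(1,2) (2,4) (3,6) (4,1) (5,3) (6,5)

Row 1: attacked by (2,4)→{3,4,5}; (3,6)→{4,6}. Safe: 1, 2. Place at column 2.
Row 4: attacked by (1,2)→{2,5}; (2,4)→{2,4,6}; (3,6)→{5,6}. Safe: 1, 3. Place at column 1.
Row 5: attacked by (1,2)→{2,6}; (2,4)→{1,4}; (3,6)→{4,6}; (4,1)→{1,2}. Safe: 3, 5. Place at column 3.
Row 6: attacked by (1,2)→{2}; (2,4)→{4}; (3,6)→{3,6}; (4,1)→{1,3}; (5,3)→{2,3,4}. Safe: 5. Place at column 5.
Columns [2, 4, 6, 1, 3, 5], r−c [-1, -2, -3, 3, 2, 1], r+c [3, 6, 9, 5, 8, 11] are all distinct, so no two queens attack.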